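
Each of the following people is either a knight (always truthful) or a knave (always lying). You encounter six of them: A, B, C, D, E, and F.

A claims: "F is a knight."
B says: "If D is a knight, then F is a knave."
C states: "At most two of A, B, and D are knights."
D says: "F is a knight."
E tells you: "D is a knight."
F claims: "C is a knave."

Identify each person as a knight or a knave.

A: knave, B: knight, C: knight, D: knave, E: knave, F: knave

Consider A. Suppose A is a knight.
Then no assignment of the remaining roles makes every statement match its speaker's type — contradiction.
So A is a knave.
With that fixed, C's statement is true, so C is a knight.
With that fixed, F's statement is false, so F is a knave.
With that fixed, B's statement is true, so B is a knight.
With that fixed, D's statement is false, so D is a knave.
With that fixed, E's statement is false, so E is a knave.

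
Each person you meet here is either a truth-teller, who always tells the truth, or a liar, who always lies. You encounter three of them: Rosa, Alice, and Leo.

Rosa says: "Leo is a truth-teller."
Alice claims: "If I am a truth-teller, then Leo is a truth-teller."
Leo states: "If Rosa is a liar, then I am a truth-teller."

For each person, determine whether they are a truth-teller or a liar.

Consider Rosa. Suppose Rosa is a liar.
Then no assignment of the remaining roles makes every statement match its speaker's type — contradiction.
So Rosa is a truth-teller.
With that fixed, Leo's statement is true, so Leo is a truth-teller.
With that fixed, Alice's statement is true, so Alice is a truth-teller.

Rosa: truth-teller, Alice: truth-teller, Leo: truth-teller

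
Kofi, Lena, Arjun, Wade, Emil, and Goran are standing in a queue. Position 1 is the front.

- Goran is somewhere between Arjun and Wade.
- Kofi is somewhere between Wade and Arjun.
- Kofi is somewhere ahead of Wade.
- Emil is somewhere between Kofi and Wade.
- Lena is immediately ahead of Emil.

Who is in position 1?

Arjun

With clue 1, Goran is ruled out for position 1.
With clues 1–2, Kofi is ruled out for position 1.
With clues 1–3, Wade is ruled out for position 1.
With clues 1–4, Emil is ruled out for position 1.
With clues 1–5, Lena is ruled out for position 1.
So position 1 is Arjun.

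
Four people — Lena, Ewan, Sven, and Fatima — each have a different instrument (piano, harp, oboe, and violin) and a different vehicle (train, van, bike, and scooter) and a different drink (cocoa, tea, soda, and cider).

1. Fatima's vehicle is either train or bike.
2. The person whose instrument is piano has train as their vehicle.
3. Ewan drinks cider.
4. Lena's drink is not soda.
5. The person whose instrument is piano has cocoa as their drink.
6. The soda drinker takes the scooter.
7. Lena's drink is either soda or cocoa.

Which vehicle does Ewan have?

With clues 1–5, train is impossible for Ewan's vehicle.
With clues 1–6, scooter is impossible for Ewan's vehicle.
With clues 1–7, bike is impossible for Ewan's vehicle.
That leaves van.

van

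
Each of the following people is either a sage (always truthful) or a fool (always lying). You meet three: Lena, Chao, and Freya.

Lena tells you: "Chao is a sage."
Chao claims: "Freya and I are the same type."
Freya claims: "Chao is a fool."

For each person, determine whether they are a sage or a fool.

Consider Lena. Suppose Lena is a sage.
Then no assignment of the remaining roles makes every statement match its speaker's type — contradiction.
So Lena is a fool.
Consider Chao. Suppose Chao is a sage.
Then Lena's statement comes out true, contradicting Lena being a fool.
So Chao is a fool.
With that fixed, Freya's statement is true, so Freya is a sage.

Lena: fool, Chao: fool, Freya: sage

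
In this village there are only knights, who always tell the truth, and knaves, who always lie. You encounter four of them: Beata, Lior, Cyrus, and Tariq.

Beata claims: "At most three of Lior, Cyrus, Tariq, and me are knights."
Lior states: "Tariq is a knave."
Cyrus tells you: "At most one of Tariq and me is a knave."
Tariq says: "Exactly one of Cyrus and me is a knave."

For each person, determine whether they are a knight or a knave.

Consider Beata. Suppose Beata is a knave.
Then Beata's own statement would have to be false, but it can't be — contradiction.
So Beata is a knight.
Consider Lior. Suppose Lior is a knave.
Then no assignment of the remaining roles makes every statement match its speaker's type — contradiction.
So Lior is a knight.
Consider Cyrus. Suppose Cyrus is a knight.
Then whichever role Tariq has, Tariq's statement has the wrong truth value — contradiction.
So Cyrus is a knave.
Consider Tariq. Suppose Tariq is a knight.
Then Lior's statement comes out false, contradicting Lior being a knight.
So Tariq is a knave.

Beata: knight, Lior: knight, Cyrus: knave, Tariq: knave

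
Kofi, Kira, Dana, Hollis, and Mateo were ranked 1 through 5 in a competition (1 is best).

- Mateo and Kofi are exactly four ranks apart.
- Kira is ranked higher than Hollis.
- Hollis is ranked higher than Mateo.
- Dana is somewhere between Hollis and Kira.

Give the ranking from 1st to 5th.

Kofi, Kira, Dana, Hollis, Mateo

From clue 1: Kofi is in {1,5}.
From clues 1–3: Kofi → rank 1, Mateo → rank 5.
From clues 1–4: Kira → rank 2, Dana → rank 3, Hollis → rank 4.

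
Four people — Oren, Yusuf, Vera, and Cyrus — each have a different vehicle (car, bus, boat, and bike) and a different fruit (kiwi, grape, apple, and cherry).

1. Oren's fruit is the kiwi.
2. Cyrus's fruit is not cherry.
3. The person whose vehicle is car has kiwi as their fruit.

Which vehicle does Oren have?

car

With clues 1–3, bike, boat, and bus are impossible for Oren's vehicle.
That leaves car.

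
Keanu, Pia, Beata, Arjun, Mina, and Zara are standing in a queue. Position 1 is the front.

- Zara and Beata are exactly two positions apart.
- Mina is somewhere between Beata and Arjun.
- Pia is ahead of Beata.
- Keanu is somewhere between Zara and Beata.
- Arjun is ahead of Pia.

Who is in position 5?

Keanu

With clues 1–4, Arjun, Beata, Pia, and Zara are ruled out for position 5.
With clues 1–5, Mina is ruled out for position 5.
So position 5 is Keanu.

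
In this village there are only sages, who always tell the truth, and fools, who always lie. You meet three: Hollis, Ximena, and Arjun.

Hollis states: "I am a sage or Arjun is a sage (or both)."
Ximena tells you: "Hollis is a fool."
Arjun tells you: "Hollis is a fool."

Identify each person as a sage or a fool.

Hollis: sage, Ximena: fool, Arjun: fool

Consider Hollis. Suppose Hollis is a fool.
Then no assignment of the remaining roles makes every statement match its speaker's type — contradiction.
So Hollis is a sage.
With that fixed, Ximena's statement is false, so Ximena is a fool.
With that fixed, Arjun's statement is false, so Arjun is a fool.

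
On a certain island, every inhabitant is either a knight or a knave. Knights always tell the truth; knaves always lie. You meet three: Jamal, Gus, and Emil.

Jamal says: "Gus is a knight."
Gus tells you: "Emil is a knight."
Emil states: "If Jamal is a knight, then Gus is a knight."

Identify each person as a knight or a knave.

Jamal: knight, Gus: knight, Emil: knight

Consider Jamal. Suppose Jamal is a knave.
Then no assignment of the remaining roles makes every statement match its speaker's type — contradiction.
So Jamal is a knight.
Consider Gus. Suppose Gus is a knave.
Then Jamal's statement comes out false, contradicting Jamal being a knight.
So Gus is a knight.
With that fixed, Emil's statement is true, so Emil is a knight.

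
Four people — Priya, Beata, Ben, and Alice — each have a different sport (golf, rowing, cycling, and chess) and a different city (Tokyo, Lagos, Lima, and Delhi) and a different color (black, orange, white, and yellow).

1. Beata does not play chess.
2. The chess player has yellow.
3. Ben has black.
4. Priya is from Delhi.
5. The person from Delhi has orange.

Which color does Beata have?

white

With clues 1–2, yellow is impossible for Beata's color.
With clues 1–3, black is impossible for Beata's color.
With clues 1–5, orange is impossible for Beata's color.
That leaves white.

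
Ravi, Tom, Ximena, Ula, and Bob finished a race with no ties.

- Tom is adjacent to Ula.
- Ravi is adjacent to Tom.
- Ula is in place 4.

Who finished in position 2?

With clues 1–3, Bob, Tom, Ula, and Ximena are ruled out for place 2.
So place 2 is Ravi.

Ravi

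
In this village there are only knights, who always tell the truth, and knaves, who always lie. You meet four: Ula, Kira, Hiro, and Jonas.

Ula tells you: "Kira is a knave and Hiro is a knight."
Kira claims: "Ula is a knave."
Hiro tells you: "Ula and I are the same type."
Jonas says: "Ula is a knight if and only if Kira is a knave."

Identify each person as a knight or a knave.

Consider Ula. Suppose Ula is a knave.
Then whichever role Hiro has, Hiro's statement has the wrong truth value — contradiction.
So Ula is a knight.
With that fixed, Kira's statement is false, so Kira is a knave.
With that fixed, Jonas's statement is true, so Jonas is a knight.
Consider Hiro. Suppose Hiro is a knave.
Then Ula's statement comes out false, contradicting Ula being a knight.
So Hiro is a knight.

Ula: knight, Kira: knave, Hiro: knight, Jonas: knight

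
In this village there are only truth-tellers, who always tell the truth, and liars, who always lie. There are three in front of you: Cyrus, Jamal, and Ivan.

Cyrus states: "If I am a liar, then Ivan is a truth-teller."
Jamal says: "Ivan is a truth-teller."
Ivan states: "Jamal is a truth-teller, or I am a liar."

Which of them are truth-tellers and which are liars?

Consider Cyrus. Suppose Cyrus is a liar.
Then no assignment of the remaining roles makes every statement match its speaker's type — contradiction.
So Cyrus is a truth-teller.
Consider Jamal. Suppose Jamal is a liar.
Then whichever role Ivan has, Ivan's statement has the wrong truth value — contradiction.
So Jamal is a truth-teller.
With that fixed, Ivan's statement is true, so Ivan is a truth-teller.

Cyrus: truth-teller, Jamal: truth-teller, Ivan: truth-teller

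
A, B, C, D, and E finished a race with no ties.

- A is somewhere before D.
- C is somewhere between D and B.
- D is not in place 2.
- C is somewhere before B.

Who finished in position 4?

With clues 1–3, B is ruled out for place 4.
With clues 1–4, A, D, and E are ruled out for place 4.
So place 4 is C.

C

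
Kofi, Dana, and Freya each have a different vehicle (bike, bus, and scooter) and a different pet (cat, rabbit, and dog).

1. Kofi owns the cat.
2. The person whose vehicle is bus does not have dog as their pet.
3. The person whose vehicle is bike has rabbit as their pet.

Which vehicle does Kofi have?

With clues 1–3, bike and scooter are impossible for Kofi's vehicle.
That leaves bus.

bus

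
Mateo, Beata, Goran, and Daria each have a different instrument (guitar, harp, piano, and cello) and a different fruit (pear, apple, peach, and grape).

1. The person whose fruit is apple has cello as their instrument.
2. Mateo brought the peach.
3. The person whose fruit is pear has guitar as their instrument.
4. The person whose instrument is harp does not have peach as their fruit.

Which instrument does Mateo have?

piano

With clues 1–2, cello is impossible for Mateo's instrument.
With clues 1–3, guitar is impossible for Mateo's instrument.
With clues 1–4, harp is impossible for Mateo's instrument.
That leaves piano.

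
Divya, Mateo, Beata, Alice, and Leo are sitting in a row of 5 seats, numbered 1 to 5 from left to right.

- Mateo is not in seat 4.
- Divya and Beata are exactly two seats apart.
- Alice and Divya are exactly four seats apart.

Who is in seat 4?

Leo

With clue 1, Mateo is ruled out for seat 4.
With clues 1–3, Alice, Beata, and Divya are ruled out for seat 4.
So seat 4 is Leo.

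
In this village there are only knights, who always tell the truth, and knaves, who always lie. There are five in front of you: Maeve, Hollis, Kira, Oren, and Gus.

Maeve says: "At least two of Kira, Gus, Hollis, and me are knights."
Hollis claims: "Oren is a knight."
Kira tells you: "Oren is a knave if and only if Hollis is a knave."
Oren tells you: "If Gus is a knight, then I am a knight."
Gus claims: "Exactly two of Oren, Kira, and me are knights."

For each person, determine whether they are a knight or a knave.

Consider Maeve. Suppose Maeve is a knave.
Then no assignment of the remaining roles makes every statement match its speaker's type — contradiction.
So Maeve is a knight.
Consider Hollis. Suppose Hollis is a knight.
Then no assignment of the remaining roles makes every statement match its speaker's type — contradiction.
So Hollis is a knave.
Consider Kira. Suppose Kira is a knave.
Then no assignment of the remaining roles makes every statement match its speaker's type — contradiction.
So Kira is a knight.
Consider Oren. Suppose Oren is a knight.
Then Hollis's statement comes out true, contradicting Hollis being a knave.
So Oren is a knave.
Consider Gus. Suppose Gus is a knave.
Then Oren's statement comes out true, contradicting Oren being a knave.
So Gus is a knight.

Maeve: knight, Hollis: knave, Kira: knight, Oren: knave, Gus: knight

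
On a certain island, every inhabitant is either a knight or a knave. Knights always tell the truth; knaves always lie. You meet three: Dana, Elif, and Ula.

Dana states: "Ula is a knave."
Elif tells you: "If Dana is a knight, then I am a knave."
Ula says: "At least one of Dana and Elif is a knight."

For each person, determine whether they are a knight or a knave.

Consider Dana. Suppose Dana is a knight.
Then whichever role Elif has, Elif's statement has the wrong truth value — contradiction.
So Dana is a knave.
With that fixed, Elif's statement is true, so Elif is a knight.
With that fixed, Ula's statement is true, so Ula is a knight.

Dana: knave, Elif: knight, Ula: knight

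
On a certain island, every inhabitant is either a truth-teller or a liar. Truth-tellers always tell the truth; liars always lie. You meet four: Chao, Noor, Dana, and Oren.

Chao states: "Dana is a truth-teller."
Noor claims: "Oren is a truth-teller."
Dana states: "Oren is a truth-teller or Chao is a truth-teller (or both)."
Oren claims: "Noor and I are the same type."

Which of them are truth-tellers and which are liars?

Consider Chao. Suppose Chao is a liar.
Then no assignment of the remaining roles makes every statement match its speaker's type — contradiction.
So Chao is a truth-teller.
With that fixed, Dana's statement is true, so Dana is a truth-teller.
Consider Noor. Suppose Noor is a liar.
Then whichever role Oren has, Oren's statement has the wrong truth value — contradiction.
So Noor is a truth-teller.
Consider Oren. Suppose Oren is a liar.
Then Noor's statement comes out false, contradicting Noor being a truth-teller.
So Oren is a truth-teller.

Chao: truth-teller, Noor: truth-teller, Dana: truth-teller, Oren: truth-teller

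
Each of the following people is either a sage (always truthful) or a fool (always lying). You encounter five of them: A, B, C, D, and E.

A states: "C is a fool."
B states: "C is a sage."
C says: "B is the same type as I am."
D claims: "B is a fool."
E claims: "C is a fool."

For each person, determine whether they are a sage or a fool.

A: fool, B: sage, C: sage, D: fool, E: fool

Consider A. Suppose A is a sage.
Then no assignment of the remaining roles makes every statement match its speaker's type — contradiction.
So A is a fool.
Consider B. Suppose B is a fool.
Then whichever role C has, C's statement has the wrong truth value — contradiction.
So B is a sage.
With that fixed, D's statement is false, so D is a fool.
Consider C. Suppose C is a fool.
Then A's statement comes out true, contradicting A being a fool.
So C is a sage.
With that fixed, E's statement is false, so E is a fool.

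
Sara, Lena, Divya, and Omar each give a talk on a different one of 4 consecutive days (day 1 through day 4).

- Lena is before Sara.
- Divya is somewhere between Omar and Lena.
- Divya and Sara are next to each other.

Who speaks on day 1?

With clue 1, Sara is ruled out for day 1.
With clues 1–2, Divya is ruled out for day 1.
With clues 1–3, Omar is ruled out for day 1.
So day 1 is Lena.

Lena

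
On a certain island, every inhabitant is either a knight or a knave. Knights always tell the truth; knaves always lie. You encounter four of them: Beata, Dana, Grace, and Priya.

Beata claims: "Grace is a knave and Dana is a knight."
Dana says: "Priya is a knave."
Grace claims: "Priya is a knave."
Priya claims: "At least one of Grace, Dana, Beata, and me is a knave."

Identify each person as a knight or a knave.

Consider Beata. Suppose Beata is a knight.
Then no assignment of the remaining roles makes every statement match its speaker's type — contradiction.
So Beata is a knave.
With that fixed, Priya's statement is true, so Priya is a knight.
With that fixed, Dana's statement is false, so Dana is a knave.
With that fixed, Grace's statement is false, so Grace is a knave.

Beata: knave, Dana: knave, Grace: knave, Priya: knight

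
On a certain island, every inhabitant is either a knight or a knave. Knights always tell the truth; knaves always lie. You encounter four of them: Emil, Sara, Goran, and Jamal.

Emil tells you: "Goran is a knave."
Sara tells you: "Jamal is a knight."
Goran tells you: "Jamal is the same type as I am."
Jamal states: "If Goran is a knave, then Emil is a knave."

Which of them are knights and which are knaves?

Consider Emil. Suppose Emil is a knight.
Then no assignment of the remaining roles makes every statement match its speaker's type — contradiction.
So Emil is a knave.
With that fixed, Jamal's statement is true, so Jamal is a knight.
With that fixed, Sara's statement is true, so Sara is a knight.
Consider Goran. Suppose Goran is a knave.
Then Emil's statement comes out true, contradicting Emil being a knave.
So Goran is a knight.

Emil: knave, Sara: knight, Goran: knight, Jamal: knight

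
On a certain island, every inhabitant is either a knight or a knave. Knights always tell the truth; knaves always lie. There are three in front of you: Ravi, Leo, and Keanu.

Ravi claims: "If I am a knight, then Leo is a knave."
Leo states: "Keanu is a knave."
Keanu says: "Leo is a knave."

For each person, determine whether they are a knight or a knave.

Ravi: knight, Leo: knave, Keanu: knight

Consider Ravi. Suppose Ravi is a knave.
Then Ravi's own statement would have to be false, but it can't be — contradiction.
So Ravi is a knight.
Consider Leo. Suppose Leo is a knight.
Then Ravi's statement comes out false, contradicting Ravi being a knight.
So Leo is a knave.
With that fixed, Keanu's statement is true, so Keanu is a knight.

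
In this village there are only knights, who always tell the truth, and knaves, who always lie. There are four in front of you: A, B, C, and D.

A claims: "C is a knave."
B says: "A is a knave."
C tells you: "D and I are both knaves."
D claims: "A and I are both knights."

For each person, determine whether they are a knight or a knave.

A: knight, B: knave, C: knave, D: knight

Consider A. Suppose A is a knave.
Then no assignment of the remaining roles makes every statement match its speaker's type — contradiction.
So A is a knight.
With that fixed, B's statement is false, so B is a knave.
Consider C. Suppose C is a knight.
Then A's statement comes out false, contradicting A being a knight.
So C is a knave.
Consider D. Suppose D is a knave.
Then C's statement comes out true, contradicting C being a knave.
So D is a knight.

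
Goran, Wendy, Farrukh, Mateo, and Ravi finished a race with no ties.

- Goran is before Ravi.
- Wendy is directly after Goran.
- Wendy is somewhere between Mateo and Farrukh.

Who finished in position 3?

With clues 1–3, Farrukh, Goran, Mateo, and Ravi are ruled out for place 3.
So place 3 is Wendy.

Wendy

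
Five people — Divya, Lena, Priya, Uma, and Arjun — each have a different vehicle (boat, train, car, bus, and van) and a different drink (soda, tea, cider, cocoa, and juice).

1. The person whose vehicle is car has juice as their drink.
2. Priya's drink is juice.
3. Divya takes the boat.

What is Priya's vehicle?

With clues 1–2, boat, bus, train, and van are impossible for Priya's vehicle.
That leaves car.

car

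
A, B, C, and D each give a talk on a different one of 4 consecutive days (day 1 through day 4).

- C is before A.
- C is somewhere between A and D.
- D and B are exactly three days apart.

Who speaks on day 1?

D

With clue 1, A is ruled out for day 1.
With clues 1–2, C is ruled out for day 1.
With clues 1–3, B is ruled out for day 1.
So day 1 is D.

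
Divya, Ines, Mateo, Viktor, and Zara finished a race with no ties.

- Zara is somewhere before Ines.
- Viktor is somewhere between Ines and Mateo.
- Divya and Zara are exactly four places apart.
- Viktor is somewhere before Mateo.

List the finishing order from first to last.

Zara, Ines, Viktor, Mateo, Divya

From clue 1: Ines is in {2,3,4,5}.
From clues 1–2: Viktor is in {2,3,4}.
From clues 1–3: Zara → place 1, Viktor → place 3, Divya → place 5.
From clues 1–4: Ines → place 2, Mateo → place 4.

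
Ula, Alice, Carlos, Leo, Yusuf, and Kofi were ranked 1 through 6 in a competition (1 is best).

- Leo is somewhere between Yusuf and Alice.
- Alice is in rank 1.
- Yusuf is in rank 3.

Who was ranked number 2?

With clues 1–2, Alice and Yusuf are ruled out for rank 2.
With clues 1–3, Carlos, Kofi, and Ula are ruled out for rank 2.
So rank 2 is Leo.

Leo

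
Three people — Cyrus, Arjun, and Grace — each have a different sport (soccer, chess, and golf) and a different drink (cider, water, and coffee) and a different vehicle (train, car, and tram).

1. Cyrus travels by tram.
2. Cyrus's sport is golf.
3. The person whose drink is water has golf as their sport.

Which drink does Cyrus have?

water

With clues 1–3, cider and coffee are impossible for Cyrus's drink.
That leaves water.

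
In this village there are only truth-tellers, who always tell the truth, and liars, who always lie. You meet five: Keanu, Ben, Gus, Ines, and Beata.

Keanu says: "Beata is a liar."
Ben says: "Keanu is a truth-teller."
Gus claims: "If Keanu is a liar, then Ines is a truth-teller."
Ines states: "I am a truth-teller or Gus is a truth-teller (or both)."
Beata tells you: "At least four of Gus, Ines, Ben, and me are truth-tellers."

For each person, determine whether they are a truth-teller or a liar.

Consider Keanu. Suppose Keanu is a liar.
Then no assignment of the remaining roles makes every statement match its speaker's type — contradiction.
So Keanu is a truth-teller.
With that fixed, Ben's statement is true, so Ben is a truth-teller.
With that fixed, Gus's statement is true, so Gus is a truth-teller.
With that fixed, Ines's statement is true, so Ines is a truth-teller.
Consider Beata. Suppose Beata is a truth-teller.
Then Keanu's statement comes out false, contradicting Keanu being a truth-teller.
So Beata is a liar.

Keanu: truth-teller, Ben: truth-teller, Gus: truth-teller, Ines: truth-teller, Beata: liar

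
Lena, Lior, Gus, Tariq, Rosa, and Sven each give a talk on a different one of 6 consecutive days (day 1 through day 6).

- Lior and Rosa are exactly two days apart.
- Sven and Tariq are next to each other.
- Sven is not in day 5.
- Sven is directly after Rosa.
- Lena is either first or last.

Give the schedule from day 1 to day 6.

Lior, Gus, Rosa, Sven, Tariq, Lena

From clues 1–3: Tariq is in {1,2,3,5}.
From clues 1–4: Lior → day 1, Rosa → day 3, Sven → day 4, Tariq → day 5.
From clues 1–5: Gus → day 2, Lena → day 6.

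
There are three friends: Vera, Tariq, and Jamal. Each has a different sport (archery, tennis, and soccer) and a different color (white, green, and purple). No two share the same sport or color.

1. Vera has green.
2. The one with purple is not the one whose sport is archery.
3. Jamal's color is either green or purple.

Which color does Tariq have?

Clue 1 rules out green for Tariq's color.
With clues 1–3, purple is impossible for Tariq's color.
That leaves white.

white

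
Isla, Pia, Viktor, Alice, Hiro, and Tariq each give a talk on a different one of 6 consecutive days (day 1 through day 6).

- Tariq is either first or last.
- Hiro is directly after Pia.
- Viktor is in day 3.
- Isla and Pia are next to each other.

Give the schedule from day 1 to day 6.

From clue 1: Tariq is in {1,6}.
From clues 1–3: Viktor → day 3.
From clues 1–4: Tariq → day 1, Alice → day 2, Isla → day 4, Pia → day 5, Hiro → day 6.

Tariq, Alice, Viktor, Isla, Pia, Hiro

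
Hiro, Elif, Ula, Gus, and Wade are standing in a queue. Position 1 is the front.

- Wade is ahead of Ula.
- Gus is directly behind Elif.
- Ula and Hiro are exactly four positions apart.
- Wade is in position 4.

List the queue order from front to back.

From clue 1: Ula is in {2,3,4,5}.
From clues 1–2: Elif is in {1,2,3,4}.
From clues 1–3: Hiro → position 1, Ula → position 5.
From clues 1–4: Elif → position 2, Gus → position 3, Wade → position 4.

Hiro, Elif, Gus, Wade, Ula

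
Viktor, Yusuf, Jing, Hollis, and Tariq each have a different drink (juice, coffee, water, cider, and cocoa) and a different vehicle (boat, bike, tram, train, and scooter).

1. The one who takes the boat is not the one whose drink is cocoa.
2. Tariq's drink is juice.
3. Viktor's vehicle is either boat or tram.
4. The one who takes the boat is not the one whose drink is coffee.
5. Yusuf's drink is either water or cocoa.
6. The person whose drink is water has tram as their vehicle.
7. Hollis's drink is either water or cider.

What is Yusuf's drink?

cocoa

With clues 1–2, juice is impossible for Yusuf's drink.
With clues 1–5, cider and coffee are impossible for Yusuf's drink.
With clues 1–7, water is impossible for Yusuf's drink.
That leaves cocoa.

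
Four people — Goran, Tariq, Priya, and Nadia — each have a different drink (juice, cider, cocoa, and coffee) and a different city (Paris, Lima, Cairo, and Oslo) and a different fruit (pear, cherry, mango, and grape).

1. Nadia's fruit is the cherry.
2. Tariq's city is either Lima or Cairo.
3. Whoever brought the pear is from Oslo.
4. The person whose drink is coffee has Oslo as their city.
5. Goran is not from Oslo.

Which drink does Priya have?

With clues 1–5, cider, cocoa, and juice are impossible for Priya's drink.
That leaves coffee.

coffee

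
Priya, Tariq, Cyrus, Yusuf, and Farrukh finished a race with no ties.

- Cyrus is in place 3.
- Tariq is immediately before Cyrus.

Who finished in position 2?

Tariq

With clue 1, Cyrus is ruled out for place 2.
With clues 1–2, Farrukh, Priya, and Yusuf are ruled out for place 2.
So place 2 is Tariq.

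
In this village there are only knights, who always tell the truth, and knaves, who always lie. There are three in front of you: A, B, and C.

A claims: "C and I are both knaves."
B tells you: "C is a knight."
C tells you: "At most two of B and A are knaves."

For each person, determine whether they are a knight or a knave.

Regardless of anyone's role, C's statement is true, so C is a knight.
With that fixed, A's statement is false, so A is a knave.
With that fixed, B's statement is true, so B is a knight.

A: knave, B: knight, C: knight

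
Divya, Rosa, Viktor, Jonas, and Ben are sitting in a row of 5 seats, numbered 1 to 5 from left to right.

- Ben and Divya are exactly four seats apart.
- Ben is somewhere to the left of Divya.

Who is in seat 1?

With clue 1, Jonas, Rosa, and Viktor are ruled out for seat 1.
With clues 1–2, Divya is ruled out for seat 1.
So seat 1 is Ben.

Ben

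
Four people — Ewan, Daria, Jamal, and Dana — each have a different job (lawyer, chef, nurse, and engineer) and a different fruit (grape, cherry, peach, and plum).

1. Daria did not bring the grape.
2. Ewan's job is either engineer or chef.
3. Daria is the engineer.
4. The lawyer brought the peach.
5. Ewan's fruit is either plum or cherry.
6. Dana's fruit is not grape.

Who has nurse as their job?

Jamal

With clues 1–2, Ewan is impossible for the one with job nurse.
With clues 1–3, Daria is impossible for the one with job nurse.
With clues 1–6, Dana is impossible for the one with job nurse.
That leaves Jamal.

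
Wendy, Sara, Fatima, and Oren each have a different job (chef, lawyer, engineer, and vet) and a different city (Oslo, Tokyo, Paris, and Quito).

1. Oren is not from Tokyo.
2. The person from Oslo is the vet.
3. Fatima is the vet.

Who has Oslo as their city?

With clues 1–3, Oren, Sara, and Wendy are impossible for the one with city Oslo.
That leaves Fatima.

Fatima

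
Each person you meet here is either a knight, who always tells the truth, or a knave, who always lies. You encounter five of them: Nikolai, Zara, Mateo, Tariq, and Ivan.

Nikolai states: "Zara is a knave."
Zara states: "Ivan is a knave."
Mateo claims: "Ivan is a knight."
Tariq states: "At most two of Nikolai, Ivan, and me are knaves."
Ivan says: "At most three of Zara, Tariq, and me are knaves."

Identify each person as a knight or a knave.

Regardless of anyone's role, Ivan's statement is true, so Ivan is a knight.
With that fixed, Zara's statement is false, so Zara is a knave.
With that fixed, Mateo's statement is true, so Mateo is a knight.
With that fixed, Tariq's statement is true, so Tariq is a knight.
With that fixed, Nikolai's statement is true, so Nikolai is a knight.

Nikolai: knight, Zara: knave, Mateo: knight, Tariq: knight, Ivan: knight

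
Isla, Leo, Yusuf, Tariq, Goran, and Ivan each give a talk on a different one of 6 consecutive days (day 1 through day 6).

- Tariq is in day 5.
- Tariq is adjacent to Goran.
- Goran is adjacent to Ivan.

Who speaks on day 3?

With clue 1, Tariq is ruled out for day 3.
With clues 1–2, Goran is ruled out for day 3.
With clues 1–3, Isla, Leo, and Yusuf are ruled out for day 3.
So day 3 is Ivan.

Ivan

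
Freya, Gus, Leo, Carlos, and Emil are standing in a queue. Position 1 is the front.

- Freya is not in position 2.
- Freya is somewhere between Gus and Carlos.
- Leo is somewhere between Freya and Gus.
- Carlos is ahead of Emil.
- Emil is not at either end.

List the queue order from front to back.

Carlos, Emil, Freya, Leo, Gus

From clue 1: Freya is in {1,3,4,5}.
From clues 1–2: Freya is in {3,4}.
From clues 1–4: Freya → position 3.
From clues 1–5: Carlos → position 1, Emil → position 2, Leo → position 4, Gus → position 5.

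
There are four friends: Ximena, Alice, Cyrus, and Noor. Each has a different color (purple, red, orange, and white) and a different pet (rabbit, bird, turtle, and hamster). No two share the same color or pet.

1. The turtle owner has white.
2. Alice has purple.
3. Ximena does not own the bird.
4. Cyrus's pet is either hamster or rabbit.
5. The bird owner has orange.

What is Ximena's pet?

With clues 1–3, bird is impossible for Ximena's pet.
With clues 1–5, hamster and rabbit are impossible for Ximena's pet.
That leaves turtle.

turtle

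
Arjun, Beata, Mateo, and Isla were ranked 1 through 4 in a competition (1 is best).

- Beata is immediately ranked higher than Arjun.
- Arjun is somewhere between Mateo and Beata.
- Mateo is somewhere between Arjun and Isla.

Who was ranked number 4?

With clue 1, Beata is ruled out for rank 4.
With clues 1–2, Arjun is ruled out for rank 4.
With clues 1–3, Mateo is ruled out for rank 4.
So rank 4 is Isla.

Isla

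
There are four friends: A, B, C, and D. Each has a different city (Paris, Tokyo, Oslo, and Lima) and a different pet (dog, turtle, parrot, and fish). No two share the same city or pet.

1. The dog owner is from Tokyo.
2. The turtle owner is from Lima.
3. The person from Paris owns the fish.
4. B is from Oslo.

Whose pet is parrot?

With clues 1–4, A, C, and D are impossible for the one with pet parrot.
That leaves B.

B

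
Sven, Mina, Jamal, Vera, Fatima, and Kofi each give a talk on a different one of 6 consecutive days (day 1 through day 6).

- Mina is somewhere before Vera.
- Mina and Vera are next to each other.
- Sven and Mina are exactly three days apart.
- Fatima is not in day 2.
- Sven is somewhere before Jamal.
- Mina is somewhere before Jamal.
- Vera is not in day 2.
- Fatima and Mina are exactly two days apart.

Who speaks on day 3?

Vera

With clues 1–3, Sven is ruled out for day 3.
With clues 1–5, Mina is ruled out for day 3.
With clues 1–6, Jamal is ruled out for day 3.
With clues 1–7, Kofi is ruled out for day 3.
With clues 1–8, Fatima is ruled out for day 3.
So day 3 is Vera.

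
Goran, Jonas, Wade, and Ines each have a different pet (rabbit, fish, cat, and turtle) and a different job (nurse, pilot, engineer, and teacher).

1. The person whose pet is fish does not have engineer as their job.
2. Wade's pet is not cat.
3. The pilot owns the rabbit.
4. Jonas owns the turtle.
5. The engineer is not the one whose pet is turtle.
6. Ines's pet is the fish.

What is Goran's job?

engineer

With clues 1–6, nurse, pilot, and teacher are impossible for Goran's job.
That leaves engineer.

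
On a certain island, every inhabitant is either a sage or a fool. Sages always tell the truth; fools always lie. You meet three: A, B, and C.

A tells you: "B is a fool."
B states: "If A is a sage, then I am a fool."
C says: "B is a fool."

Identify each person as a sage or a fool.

Consider A. Suppose A is a sage.
Then whichever role B has, B's statement has the wrong truth value — contradiction.
So A is a fool.
With that fixed, B's statement is true, so B is a sage.
With that fixed, C's statement is false, so C is a fool.

A: fool, B: sage, C: fool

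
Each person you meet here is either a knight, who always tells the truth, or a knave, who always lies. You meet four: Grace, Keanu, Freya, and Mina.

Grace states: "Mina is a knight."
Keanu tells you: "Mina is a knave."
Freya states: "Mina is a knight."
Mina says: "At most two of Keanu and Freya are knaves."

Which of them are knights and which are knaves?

Regardless of anyone's role, Mina's statement is true, so Mina is a knight.
With that fixed, Grace's statement is true, so Grace is a knight.
With that fixed, Keanu's statement is false, so Keanu is a knave.
With that fixed, Freya's statement is true, so Freya is a knight.

Grace: knight, Keanu: knave, Freya: knight, Mina: knight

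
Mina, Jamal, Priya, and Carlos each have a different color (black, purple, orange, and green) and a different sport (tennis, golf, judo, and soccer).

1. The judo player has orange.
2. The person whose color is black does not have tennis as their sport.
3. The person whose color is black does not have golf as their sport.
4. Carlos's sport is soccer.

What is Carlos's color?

With clues 1–4, green, orange, and purple are impossible for Carlos's color.
That leaves black.

black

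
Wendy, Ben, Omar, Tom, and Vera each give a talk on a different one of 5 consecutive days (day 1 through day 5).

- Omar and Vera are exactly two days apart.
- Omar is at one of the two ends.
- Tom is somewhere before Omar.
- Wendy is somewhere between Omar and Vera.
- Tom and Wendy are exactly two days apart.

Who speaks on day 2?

With clues 1–2, Omar and Vera are ruled out for day 2.
With clues 1–4, Wendy is ruled out for day 2.
With clues 1–5, Ben is ruled out for day 2.
So day 2 is Tom.

Tom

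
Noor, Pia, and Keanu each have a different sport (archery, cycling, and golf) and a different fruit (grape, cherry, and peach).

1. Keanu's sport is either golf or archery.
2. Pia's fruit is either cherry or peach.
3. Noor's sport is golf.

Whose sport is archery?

With clues 1–3, Noor and Pia are impossible for the one with sport archery.
That leaves Keanu.

Keanu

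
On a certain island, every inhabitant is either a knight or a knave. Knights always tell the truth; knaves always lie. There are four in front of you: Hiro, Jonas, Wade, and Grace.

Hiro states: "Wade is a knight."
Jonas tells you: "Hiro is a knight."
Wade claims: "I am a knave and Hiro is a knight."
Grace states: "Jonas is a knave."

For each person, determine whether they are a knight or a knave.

Hiro: knave, Jonas: knave, Wade: knave, Grace: knight

Consider Hiro. Suppose Hiro is a knight.
Then whichever role Wade has, Wade's statement has the wrong truth value — contradiction.
So Hiro is a knave.
With that fixed, Jonas's statement is false, so Jonas is a knave.
With that fixed, Wade's statement is false, so Wade is a knave.
With that fixed, Grace's statement is true, so Grace is a knight.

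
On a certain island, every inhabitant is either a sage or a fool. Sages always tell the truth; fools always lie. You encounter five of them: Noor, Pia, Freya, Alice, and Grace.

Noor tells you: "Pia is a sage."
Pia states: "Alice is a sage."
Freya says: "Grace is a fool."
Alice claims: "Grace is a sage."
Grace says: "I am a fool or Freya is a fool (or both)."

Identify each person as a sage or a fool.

Noor: sage, Pia: sage, Freya: fool, Alice: sage, Grace: sage

Consider Noor. Suppose Noor is a fool.
Then no assignment of the remaining roles makes every statement match its speaker's type — contradiction.
So Noor is a sage.
Consider Pia. Suppose Pia is a fool.
Then Noor's statement comes out false, contradicting Noor being a sage.
So Pia is a sage.
Consider Freya. Suppose Freya is a sage.
Then whichever role Grace has, Grace's statement has the wrong truth value — contradiction.
So Freya is a fool.
With that fixed, Grace's statement is true, so Grace is a sage.
With that fixed, Alice's statement is true, so Alice is a sage.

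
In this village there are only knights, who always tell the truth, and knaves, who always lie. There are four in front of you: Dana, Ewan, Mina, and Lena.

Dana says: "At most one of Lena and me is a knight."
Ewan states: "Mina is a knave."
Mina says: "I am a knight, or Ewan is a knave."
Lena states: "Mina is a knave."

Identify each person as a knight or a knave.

Consider Dana. Suppose Dana is a knave.
Then Dana's own statement would have to be false, but it can't be — contradiction.
So Dana is a knight.
Consider Ewan. Suppose Ewan is a knight.
Then no assignment of the remaining roles makes every statement match its speaker's type — contradiction.
So Ewan is a knave.
With that fixed, Mina's statement is true, so Mina is a knight.
With that fixed, Lena's statement is false, so Lena is a knave.

Dana: knight, Ewan: knave, Mina: knight, Lena: knave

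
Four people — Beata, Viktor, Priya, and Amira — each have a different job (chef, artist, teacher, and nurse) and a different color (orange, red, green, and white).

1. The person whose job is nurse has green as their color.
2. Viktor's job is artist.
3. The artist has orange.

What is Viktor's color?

orange

With clues 1–2, green is impossible for Viktor's color.
With clues 1–3, red and white are impossible for Viktor's color.
That leaves orange.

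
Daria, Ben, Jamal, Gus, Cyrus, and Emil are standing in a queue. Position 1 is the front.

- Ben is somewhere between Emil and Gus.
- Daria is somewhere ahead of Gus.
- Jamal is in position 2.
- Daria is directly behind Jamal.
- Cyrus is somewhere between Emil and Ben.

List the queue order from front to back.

From clue 1: Ben is in {2,3,4,5}.
From clues 1–3: Jamal → position 2.
From clues 1–4: Daria → position 3.
From clues 1–5: Emil → position 1, Cyrus → position 4, Ben → position 5, Gus → position 6.

Emil, Jamal, Daria, Cyrus, Ben, Gus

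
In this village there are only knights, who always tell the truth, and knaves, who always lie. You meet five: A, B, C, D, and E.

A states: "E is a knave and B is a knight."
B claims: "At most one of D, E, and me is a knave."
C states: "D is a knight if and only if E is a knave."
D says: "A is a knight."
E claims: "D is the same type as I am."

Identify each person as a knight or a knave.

A: knight, B: knight, C: knight, D: knight, E: knave

Consider A. Suppose A is a knave.
Then no assignment of the remaining roles makes every statement match its speaker's type — contradiction.
So A is a knight.
With that fixed, D's statement is true, so D is a knight.
Consider B. Suppose B is a knave.
Then A's statement comes out false, contradicting A being a knight.
So B is a knight.
Consider C. Suppose C is a knave.
Then no assignment of the remaining roles makes every statement match its speaker's type — contradiction.
So C is a knight.
Consider E. Suppose E is a knight.
Then A's statement comes out false, contradicting A being a knight.
So E is a knave.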